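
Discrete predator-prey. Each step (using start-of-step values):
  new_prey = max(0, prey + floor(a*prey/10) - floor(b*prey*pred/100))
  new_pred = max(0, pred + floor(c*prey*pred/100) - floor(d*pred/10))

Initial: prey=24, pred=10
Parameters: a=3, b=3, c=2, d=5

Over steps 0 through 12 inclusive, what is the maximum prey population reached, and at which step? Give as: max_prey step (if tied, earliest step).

Answer: 26 3

Derivation:
Step 1: prey: 24+7-7=24; pred: 10+4-5=9
Step 2: prey: 24+7-6=25; pred: 9+4-4=9
Step 3: prey: 25+7-6=26; pred: 9+4-4=9
Step 4: prey: 26+7-7=26; pred: 9+4-4=9
Step 5: prey: 26+7-7=26; pred: 9+4-4=9
Step 6: prey: 26+7-7=26; pred: 9+4-4=9
Step 7: prey: 26+7-7=26; pred: 9+4-4=9
Step 8: prey: 26+7-7=26; pred: 9+4-4=9
Step 9: prey: 26+7-7=26; pred: 9+4-4=9
Step 10: prey: 26+7-7=26; pred: 9+4-4=9
Step 11: prey: 26+7-7=26; pred: 9+4-4=9
Step 12: prey: 26+7-7=26; pred: 9+4-4=9
Max prey = 26 at step 3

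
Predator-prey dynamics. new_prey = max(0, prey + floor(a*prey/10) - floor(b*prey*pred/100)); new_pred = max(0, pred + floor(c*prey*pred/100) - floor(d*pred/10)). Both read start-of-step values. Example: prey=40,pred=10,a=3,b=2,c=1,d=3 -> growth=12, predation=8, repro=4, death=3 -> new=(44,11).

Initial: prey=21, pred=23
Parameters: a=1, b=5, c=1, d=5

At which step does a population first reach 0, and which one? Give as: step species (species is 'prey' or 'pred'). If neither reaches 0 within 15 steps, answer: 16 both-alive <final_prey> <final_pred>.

Answer: 1 prey

Derivation:
Step 1: prey: 21+2-24=0; pred: 23+4-11=16
First extinction: prey at step 1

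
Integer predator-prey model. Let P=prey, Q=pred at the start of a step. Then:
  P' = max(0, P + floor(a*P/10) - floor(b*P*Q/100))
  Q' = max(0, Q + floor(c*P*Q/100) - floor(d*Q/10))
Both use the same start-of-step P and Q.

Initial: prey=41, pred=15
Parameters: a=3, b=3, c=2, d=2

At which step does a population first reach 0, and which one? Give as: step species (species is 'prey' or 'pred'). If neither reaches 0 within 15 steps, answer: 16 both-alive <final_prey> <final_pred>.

Answer: 4 prey

Derivation:
Step 1: prey: 41+12-18=35; pred: 15+12-3=24
Step 2: prey: 35+10-25=20; pred: 24+16-4=36
Step 3: prey: 20+6-21=5; pred: 36+14-7=43
Step 4: prey: 5+1-6=0; pred: 43+4-8=39
First extinction: prey at step 4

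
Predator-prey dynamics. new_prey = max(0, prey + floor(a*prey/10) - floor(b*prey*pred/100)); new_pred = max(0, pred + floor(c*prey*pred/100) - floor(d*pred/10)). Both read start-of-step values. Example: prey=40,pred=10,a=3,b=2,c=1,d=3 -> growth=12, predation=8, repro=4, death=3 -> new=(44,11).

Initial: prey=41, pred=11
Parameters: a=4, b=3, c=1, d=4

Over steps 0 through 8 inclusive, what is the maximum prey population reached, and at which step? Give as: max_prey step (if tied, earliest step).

Answer: 52 4

Derivation:
Step 1: prey: 41+16-13=44; pred: 11+4-4=11
Step 2: prey: 44+17-14=47; pred: 11+4-4=11
Step 3: prey: 47+18-15=50; pred: 11+5-4=12
Step 4: prey: 50+20-18=52; pred: 12+6-4=14
Step 5: prey: 52+20-21=51; pred: 14+7-5=16
Step 6: prey: 51+20-24=47; pred: 16+8-6=18
Step 7: prey: 47+18-25=40; pred: 18+8-7=19
Step 8: prey: 40+16-22=34; pred: 19+7-7=19
Max prey = 52 at step 4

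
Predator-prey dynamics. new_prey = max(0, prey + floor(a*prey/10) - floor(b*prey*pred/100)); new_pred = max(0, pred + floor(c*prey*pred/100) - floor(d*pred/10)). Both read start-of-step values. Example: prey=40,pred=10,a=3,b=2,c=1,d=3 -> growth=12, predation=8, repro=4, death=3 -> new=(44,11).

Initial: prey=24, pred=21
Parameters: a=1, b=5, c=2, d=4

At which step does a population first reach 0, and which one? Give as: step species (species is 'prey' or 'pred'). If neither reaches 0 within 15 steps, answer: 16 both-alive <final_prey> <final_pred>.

Answer: 2 prey

Derivation:
Step 1: prey: 24+2-25=1; pred: 21+10-8=23
Step 2: prey: 1+0-1=0; pred: 23+0-9=14
First extinction: prey at step 2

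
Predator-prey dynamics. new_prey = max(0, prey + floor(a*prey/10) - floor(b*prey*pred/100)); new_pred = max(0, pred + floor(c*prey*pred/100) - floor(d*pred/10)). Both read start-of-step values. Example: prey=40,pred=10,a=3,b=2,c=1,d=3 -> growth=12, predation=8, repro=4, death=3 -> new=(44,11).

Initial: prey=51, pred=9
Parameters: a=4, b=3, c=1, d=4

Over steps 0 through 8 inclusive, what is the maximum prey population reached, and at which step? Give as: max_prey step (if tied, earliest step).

Step 1: prey: 51+20-13=58; pred: 9+4-3=10
Step 2: prey: 58+23-17=64; pred: 10+5-4=11
Step 3: prey: 64+25-21=68; pred: 11+7-4=14
Step 4: prey: 68+27-28=67; pred: 14+9-5=18
Step 5: prey: 67+26-36=57; pred: 18+12-7=23
Step 6: prey: 57+22-39=40; pred: 23+13-9=27
Step 7: prey: 40+16-32=24; pred: 27+10-10=27
Step 8: prey: 24+9-19=14; pred: 27+6-10=23
Max prey = 68 at step 3

Answer: 68 3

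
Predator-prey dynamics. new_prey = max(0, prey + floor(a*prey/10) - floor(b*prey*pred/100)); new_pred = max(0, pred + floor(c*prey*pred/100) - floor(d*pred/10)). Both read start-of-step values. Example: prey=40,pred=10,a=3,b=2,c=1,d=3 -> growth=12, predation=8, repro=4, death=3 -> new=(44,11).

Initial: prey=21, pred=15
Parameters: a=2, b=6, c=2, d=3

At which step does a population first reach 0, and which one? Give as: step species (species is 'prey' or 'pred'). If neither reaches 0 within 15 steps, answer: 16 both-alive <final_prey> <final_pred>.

Answer: 16 both-alive 1 3

Derivation:
Step 1: prey: 21+4-18=7; pred: 15+6-4=17
Step 2: prey: 7+1-7=1; pred: 17+2-5=14
Step 3: prey: 1+0-0=1; pred: 14+0-4=10
Step 4: prey: 1+0-0=1; pred: 10+0-3=7
Step 5: prey: 1+0-0=1; pred: 7+0-2=5
Step 6: prey: 1+0-0=1; pred: 5+0-1=4
Step 7: prey: 1+0-0=1; pred: 4+0-1=3
Step 8: prey: 1+0-0=1; pred: 3+0-0=3
Steps 9-15: state stable at prey=1, pred=3 (no change)
No extinction within 15 steps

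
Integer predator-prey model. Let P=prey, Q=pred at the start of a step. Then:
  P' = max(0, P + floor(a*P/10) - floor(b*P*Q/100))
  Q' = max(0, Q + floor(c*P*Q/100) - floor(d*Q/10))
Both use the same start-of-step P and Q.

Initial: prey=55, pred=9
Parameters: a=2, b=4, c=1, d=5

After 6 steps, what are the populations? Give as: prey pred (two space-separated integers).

Answer: 30 3

Derivation:
Step 1: prey: 55+11-19=47; pred: 9+4-4=9
Step 2: prey: 47+9-16=40; pred: 9+4-4=9
Step 3: prey: 40+8-14=34; pred: 9+3-4=8
Step 4: prey: 34+6-10=30; pred: 8+2-4=6
Step 5: prey: 30+6-7=29; pred: 6+1-3=4
Step 6: prey: 29+5-4=30; pred: 4+1-2=3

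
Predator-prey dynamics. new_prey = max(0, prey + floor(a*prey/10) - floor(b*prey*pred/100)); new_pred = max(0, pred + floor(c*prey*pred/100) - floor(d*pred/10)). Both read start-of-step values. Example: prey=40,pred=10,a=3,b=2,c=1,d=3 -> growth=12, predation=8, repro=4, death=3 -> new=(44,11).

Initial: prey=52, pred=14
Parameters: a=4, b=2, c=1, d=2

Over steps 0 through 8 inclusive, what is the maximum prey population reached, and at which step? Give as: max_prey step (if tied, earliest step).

Answer: 59 2

Derivation:
Step 1: prey: 52+20-14=58; pred: 14+7-2=19
Step 2: prey: 58+23-22=59; pred: 19+11-3=27
Step 3: prey: 59+23-31=51; pred: 27+15-5=37
Step 4: prey: 51+20-37=34; pred: 37+18-7=48
Step 5: prey: 34+13-32=15; pred: 48+16-9=55
Step 6: prey: 15+6-16=5; pred: 55+8-11=52
Step 7: prey: 5+2-5=2; pred: 52+2-10=44
Step 8: prey: 2+0-1=1; pred: 44+0-8=36
Max prey = 59 at step 2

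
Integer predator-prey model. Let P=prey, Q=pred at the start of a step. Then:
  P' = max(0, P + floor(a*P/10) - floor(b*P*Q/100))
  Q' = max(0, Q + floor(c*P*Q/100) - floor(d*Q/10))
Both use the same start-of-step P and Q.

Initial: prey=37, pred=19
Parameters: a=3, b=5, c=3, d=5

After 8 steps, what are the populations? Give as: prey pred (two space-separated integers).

Step 1: prey: 37+11-35=13; pred: 19+21-9=31
Step 2: prey: 13+3-20=0; pred: 31+12-15=28
Step 3: prey: 0+0-0=0; pred: 28+0-14=14
Step 4: prey: 0+0-0=0; pred: 14+0-7=7
Step 5: prey: 0+0-0=0; pred: 7+0-3=4
Step 6: prey: 0+0-0=0; pred: 4+0-2=2
Step 7: prey: 0+0-0=0; pred: 2+0-1=1
Step 8: prey: 0+0-0=0; pred: 1+0-0=1

Answer: 0 1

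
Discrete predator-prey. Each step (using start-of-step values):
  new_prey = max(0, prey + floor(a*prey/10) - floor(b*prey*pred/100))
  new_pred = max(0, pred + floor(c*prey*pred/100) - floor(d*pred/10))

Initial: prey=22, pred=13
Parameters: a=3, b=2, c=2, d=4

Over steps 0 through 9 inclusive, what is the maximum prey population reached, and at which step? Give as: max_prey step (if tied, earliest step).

Step 1: prey: 22+6-5=23; pred: 13+5-5=13
Step 2: prey: 23+6-5=24; pred: 13+5-5=13
Step 3: prey: 24+7-6=25; pred: 13+6-5=14
Step 4: prey: 25+7-7=25; pred: 14+7-5=16
Step 5: prey: 25+7-8=24; pred: 16+8-6=18
Step 6: prey: 24+7-8=23; pred: 18+8-7=19
Step 7: prey: 23+6-8=21; pred: 19+8-7=20
Step 8: prey: 21+6-8=19; pred: 20+8-8=20
Step 9: prey: 19+5-7=17; pred: 20+7-8=19
Max prey = 25 at step 3

Answer: 25 3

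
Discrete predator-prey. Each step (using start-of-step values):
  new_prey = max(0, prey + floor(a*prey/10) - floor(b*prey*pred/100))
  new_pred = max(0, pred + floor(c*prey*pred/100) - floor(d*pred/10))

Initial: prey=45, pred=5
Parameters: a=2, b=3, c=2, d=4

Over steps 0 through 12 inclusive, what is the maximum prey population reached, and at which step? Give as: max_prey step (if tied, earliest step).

Step 1: prey: 45+9-6=48; pred: 5+4-2=7
Step 2: prey: 48+9-10=47; pred: 7+6-2=11
Step 3: prey: 47+9-15=41; pred: 11+10-4=17
Step 4: prey: 41+8-20=29; pred: 17+13-6=24
Step 5: prey: 29+5-20=14; pred: 24+13-9=28
Step 6: prey: 14+2-11=5; pred: 28+7-11=24
Step 7: prey: 5+1-3=3; pred: 24+2-9=17
Step 8: prey: 3+0-1=2; pred: 17+1-6=12
Step 9: prey: 2+0-0=2; pred: 12+0-4=8
Step 10: prey: 2+0-0=2; pred: 8+0-3=5
Step 11: prey: 2+0-0=2; pred: 5+0-2=3
Step 12: prey: 2+0-0=2; pred: 3+0-1=2
Max prey = 48 at step 1

Answer: 48 1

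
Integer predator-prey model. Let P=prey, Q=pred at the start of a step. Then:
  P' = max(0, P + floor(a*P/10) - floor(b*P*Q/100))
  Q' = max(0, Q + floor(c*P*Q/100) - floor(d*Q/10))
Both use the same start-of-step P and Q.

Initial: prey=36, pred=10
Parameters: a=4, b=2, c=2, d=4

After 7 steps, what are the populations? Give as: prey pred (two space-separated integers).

Answer: 0 40

Derivation:
Step 1: prey: 36+14-7=43; pred: 10+7-4=13
Step 2: prey: 43+17-11=49; pred: 13+11-5=19
Step 3: prey: 49+19-18=50; pred: 19+18-7=30
Step 4: prey: 50+20-30=40; pred: 30+30-12=48
Step 5: prey: 40+16-38=18; pred: 48+38-19=67
Step 6: prey: 18+7-24=1; pred: 67+24-26=65
Step 7: prey: 1+0-1=0; pred: 65+1-26=40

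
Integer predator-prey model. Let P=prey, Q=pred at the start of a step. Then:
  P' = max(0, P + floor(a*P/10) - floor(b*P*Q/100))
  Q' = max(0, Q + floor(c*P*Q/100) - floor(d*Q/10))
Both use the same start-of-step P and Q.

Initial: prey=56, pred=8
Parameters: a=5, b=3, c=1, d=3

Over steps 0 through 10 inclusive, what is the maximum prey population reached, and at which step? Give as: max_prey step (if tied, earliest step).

Step 1: prey: 56+28-13=71; pred: 8+4-2=10
Step 2: prey: 71+35-21=85; pred: 10+7-3=14
Step 3: prey: 85+42-35=92; pred: 14+11-4=21
Step 4: prey: 92+46-57=81; pred: 21+19-6=34
Step 5: prey: 81+40-82=39; pred: 34+27-10=51
Step 6: prey: 39+19-59=0; pred: 51+19-15=55
Step 7: prey: 0+0-0=0; pred: 55+0-16=39
Step 8: prey: 0+0-0=0; pred: 39+0-11=28
Step 9: prey: 0+0-0=0; pred: 28+0-8=20
Step 10: prey: 0+0-0=0; pred: 20+0-6=14
Max prey = 92 at step 3

Answer: 92 3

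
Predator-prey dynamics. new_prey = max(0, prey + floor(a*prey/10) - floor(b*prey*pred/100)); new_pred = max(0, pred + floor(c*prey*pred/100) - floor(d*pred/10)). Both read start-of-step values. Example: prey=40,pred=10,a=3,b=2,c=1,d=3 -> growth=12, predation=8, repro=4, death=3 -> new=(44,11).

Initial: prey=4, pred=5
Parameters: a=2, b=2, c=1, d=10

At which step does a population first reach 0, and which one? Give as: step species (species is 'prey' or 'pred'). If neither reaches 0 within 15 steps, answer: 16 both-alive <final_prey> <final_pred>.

Answer: 1 pred

Derivation:
Step 1: prey: 4+0-0=4; pred: 5+0-5=0
First extinction: pred at step 1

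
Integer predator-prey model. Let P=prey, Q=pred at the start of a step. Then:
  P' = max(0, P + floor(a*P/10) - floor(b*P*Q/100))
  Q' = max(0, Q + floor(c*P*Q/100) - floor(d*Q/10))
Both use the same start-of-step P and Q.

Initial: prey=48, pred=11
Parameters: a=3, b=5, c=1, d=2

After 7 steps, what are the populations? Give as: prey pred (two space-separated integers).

Step 1: prey: 48+14-26=36; pred: 11+5-2=14
Step 2: prey: 36+10-25=21; pred: 14+5-2=17
Step 3: prey: 21+6-17=10; pred: 17+3-3=17
Step 4: prey: 10+3-8=5; pred: 17+1-3=15
Step 5: prey: 5+1-3=3; pred: 15+0-3=12
Step 6: prey: 3+0-1=2; pred: 12+0-2=10
Step 7: prey: 2+0-1=1; pred: 10+0-2=8

Answer: 1 8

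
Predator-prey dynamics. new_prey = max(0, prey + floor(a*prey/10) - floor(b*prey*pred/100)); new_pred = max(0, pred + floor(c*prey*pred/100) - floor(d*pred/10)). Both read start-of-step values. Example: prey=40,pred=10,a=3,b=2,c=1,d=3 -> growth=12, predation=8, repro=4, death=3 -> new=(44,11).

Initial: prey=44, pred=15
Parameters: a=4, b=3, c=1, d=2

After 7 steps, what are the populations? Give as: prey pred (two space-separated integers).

Answer: 5 19

Derivation:
Step 1: prey: 44+17-19=42; pred: 15+6-3=18
Step 2: prey: 42+16-22=36; pred: 18+7-3=22
Step 3: prey: 36+14-23=27; pred: 22+7-4=25
Step 4: prey: 27+10-20=17; pred: 25+6-5=26
Step 5: prey: 17+6-13=10; pred: 26+4-5=25
Step 6: prey: 10+4-7=7; pred: 25+2-5=22
Step 7: prey: 7+2-4=5; pred: 22+1-4=19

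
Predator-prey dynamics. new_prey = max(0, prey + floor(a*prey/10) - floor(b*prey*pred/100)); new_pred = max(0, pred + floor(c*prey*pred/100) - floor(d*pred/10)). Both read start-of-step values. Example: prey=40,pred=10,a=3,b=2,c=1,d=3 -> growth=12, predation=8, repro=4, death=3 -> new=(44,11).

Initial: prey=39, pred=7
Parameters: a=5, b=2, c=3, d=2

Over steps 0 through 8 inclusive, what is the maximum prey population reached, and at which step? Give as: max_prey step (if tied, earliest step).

Answer: 65 2

Derivation:
Step 1: prey: 39+19-5=53; pred: 7+8-1=14
Step 2: prey: 53+26-14=65; pred: 14+22-2=34
Step 3: prey: 65+32-44=53; pred: 34+66-6=94
Step 4: prey: 53+26-99=0; pred: 94+149-18=225
Step 5: prey: 0+0-0=0; pred: 225+0-45=180
Step 6: prey: 0+0-0=0; pred: 180+0-36=144
Step 7: prey: 0+0-0=0; pred: 144+0-28=116
Step 8: prey: 0+0-0=0; pred: 116+0-23=93
Max prey = 65 at step 2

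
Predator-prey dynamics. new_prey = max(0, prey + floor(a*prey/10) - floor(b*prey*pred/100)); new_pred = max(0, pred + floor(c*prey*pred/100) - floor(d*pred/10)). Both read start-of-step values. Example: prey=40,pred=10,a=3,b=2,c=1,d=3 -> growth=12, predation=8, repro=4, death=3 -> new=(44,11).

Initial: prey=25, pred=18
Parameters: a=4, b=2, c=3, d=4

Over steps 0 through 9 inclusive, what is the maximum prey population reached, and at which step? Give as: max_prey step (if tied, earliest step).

Step 1: prey: 25+10-9=26; pred: 18+13-7=24
Step 2: prey: 26+10-12=24; pred: 24+18-9=33
Step 3: prey: 24+9-15=18; pred: 33+23-13=43
Step 4: prey: 18+7-15=10; pred: 43+23-17=49
Step 5: prey: 10+4-9=5; pred: 49+14-19=44
Step 6: prey: 5+2-4=3; pred: 44+6-17=33
Step 7: prey: 3+1-1=3; pred: 33+2-13=22
Step 8: prey: 3+1-1=3; pred: 22+1-8=15
Step 9: prey: 3+1-0=4; pred: 15+1-6=10
Max prey = 26 at step 1

Answer: 26 1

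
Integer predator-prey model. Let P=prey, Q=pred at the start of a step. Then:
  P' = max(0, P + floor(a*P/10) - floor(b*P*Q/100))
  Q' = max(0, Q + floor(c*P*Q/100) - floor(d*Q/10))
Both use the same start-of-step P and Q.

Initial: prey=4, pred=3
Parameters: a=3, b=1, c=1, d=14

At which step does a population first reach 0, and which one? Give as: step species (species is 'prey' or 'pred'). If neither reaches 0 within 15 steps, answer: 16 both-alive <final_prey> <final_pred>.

Step 1: prey: 4+1-0=5; pred: 3+0-4=0
First extinction: pred at step 1

Answer: 1 pred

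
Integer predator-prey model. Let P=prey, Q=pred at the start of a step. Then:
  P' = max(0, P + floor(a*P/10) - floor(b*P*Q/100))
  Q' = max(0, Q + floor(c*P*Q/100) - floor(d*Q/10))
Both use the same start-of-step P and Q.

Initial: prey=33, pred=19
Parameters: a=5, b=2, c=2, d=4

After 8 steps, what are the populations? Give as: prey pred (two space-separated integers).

Answer: 3 19

Derivation:
Step 1: prey: 33+16-12=37; pred: 19+12-7=24
Step 2: prey: 37+18-17=38; pred: 24+17-9=32
Step 3: prey: 38+19-24=33; pred: 32+24-12=44
Step 4: prey: 33+16-29=20; pred: 44+29-17=56
Step 5: prey: 20+10-22=8; pred: 56+22-22=56
Step 6: prey: 8+4-8=4; pred: 56+8-22=42
Step 7: prey: 4+2-3=3; pred: 42+3-16=29
Step 8: prey: 3+1-1=3; pred: 29+1-11=19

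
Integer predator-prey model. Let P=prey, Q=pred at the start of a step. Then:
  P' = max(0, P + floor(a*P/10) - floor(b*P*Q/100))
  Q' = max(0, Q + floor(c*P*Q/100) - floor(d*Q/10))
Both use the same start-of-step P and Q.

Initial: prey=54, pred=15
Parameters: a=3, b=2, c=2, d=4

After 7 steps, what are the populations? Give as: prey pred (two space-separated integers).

Step 1: prey: 54+16-16=54; pred: 15+16-6=25
Step 2: prey: 54+16-27=43; pred: 25+27-10=42
Step 3: prey: 43+12-36=19; pred: 42+36-16=62
Step 4: prey: 19+5-23=1; pred: 62+23-24=61
Step 5: prey: 1+0-1=0; pred: 61+1-24=38
Step 6: prey: 0+0-0=0; pred: 38+0-15=23
Step 7: prey: 0+0-0=0; pred: 23+0-9=14

Answer: 0 14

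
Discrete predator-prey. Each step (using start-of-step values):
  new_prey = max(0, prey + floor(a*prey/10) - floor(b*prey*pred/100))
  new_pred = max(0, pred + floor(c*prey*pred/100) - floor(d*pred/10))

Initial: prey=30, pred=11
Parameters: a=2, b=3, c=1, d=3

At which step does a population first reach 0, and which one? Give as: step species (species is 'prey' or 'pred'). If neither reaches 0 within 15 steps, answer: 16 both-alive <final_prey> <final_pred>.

Answer: 16 both-alive 23 6

Derivation:
Step 1: prey: 30+6-9=27; pred: 11+3-3=11
Step 2: prey: 27+5-8=24; pred: 11+2-3=10
Step 3: prey: 24+4-7=21; pred: 10+2-3=9
Step 4: prey: 21+4-5=20; pred: 9+1-2=8
Step 5: prey: 20+4-4=20; pred: 8+1-2=7
Step 6: prey: 20+4-4=20; pred: 7+1-2=6
Step 7: prey: 20+4-3=21; pred: 6+1-1=6
Step 8: prey: 21+4-3=22; pred: 6+1-1=6
Step 9: prey: 22+4-3=23; pred: 6+1-1=6
Step 10: prey: 23+4-4=23; pred: 6+1-1=6
Steps 11-15: state stable at prey=23, pred=6 (no change)
No extinction within 15 steps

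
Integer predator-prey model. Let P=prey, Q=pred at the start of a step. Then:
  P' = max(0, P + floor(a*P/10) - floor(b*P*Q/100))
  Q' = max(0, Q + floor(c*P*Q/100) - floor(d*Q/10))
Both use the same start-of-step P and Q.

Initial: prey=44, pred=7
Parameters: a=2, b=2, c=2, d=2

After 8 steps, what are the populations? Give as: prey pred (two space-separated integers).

Answer: 0 32

Derivation:
Step 1: prey: 44+8-6=46; pred: 7+6-1=12
Step 2: prey: 46+9-11=44; pred: 12+11-2=21
Step 3: prey: 44+8-18=34; pred: 21+18-4=35
Step 4: prey: 34+6-23=17; pred: 35+23-7=51
Step 5: prey: 17+3-17=3; pred: 51+17-10=58
Step 6: prey: 3+0-3=0; pred: 58+3-11=50
Step 7: prey: 0+0-0=0; pred: 50+0-10=40
Step 8: prey: 0+0-0=0; pred: 40+0-8=32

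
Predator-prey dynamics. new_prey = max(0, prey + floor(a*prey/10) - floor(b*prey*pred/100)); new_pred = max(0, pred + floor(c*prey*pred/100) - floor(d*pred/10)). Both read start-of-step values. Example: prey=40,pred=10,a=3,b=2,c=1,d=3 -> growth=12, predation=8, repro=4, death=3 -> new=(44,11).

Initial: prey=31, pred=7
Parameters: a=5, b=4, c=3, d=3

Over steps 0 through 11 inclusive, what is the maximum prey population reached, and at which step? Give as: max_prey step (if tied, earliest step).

Answer: 41 2

Derivation:
Step 1: prey: 31+15-8=38; pred: 7+6-2=11
Step 2: prey: 38+19-16=41; pred: 11+12-3=20
Step 3: prey: 41+20-32=29; pred: 20+24-6=38
Step 4: prey: 29+14-44=0; pred: 38+33-11=60
Step 5: prey: 0+0-0=0; pred: 60+0-18=42
Step 6: prey: 0+0-0=0; pred: 42+0-12=30
Step 7: prey: 0+0-0=0; pred: 30+0-9=21
Step 8: prey: 0+0-0=0; pred: 21+0-6=15
Step 9: prey: 0+0-0=0; pred: 15+0-4=11
Step 10: prey: 0+0-0=0; pred: 11+0-3=8
Step 11: prey: 0+0-0=0; pred: 8+0-2=6
Max prey = 41 at step 2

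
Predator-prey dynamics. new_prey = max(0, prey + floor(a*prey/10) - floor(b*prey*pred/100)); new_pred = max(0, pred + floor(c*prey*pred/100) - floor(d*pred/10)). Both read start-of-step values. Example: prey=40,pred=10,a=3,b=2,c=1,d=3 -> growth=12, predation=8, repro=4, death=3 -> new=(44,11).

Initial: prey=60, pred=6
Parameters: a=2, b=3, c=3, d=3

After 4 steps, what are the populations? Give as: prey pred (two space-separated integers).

Answer: 0 63

Derivation:
Step 1: prey: 60+12-10=62; pred: 6+10-1=15
Step 2: prey: 62+12-27=47; pred: 15+27-4=38
Step 3: prey: 47+9-53=3; pred: 38+53-11=80
Step 4: prey: 3+0-7=0; pred: 80+7-24=63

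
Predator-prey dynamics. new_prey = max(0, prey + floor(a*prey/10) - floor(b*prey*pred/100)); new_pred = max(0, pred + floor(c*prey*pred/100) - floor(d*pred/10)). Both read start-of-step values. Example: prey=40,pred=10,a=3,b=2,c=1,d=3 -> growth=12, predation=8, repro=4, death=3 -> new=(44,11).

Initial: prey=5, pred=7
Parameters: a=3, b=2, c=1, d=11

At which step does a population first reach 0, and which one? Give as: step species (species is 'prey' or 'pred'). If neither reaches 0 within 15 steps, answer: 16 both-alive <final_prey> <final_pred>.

Step 1: prey: 5+1-0=6; pred: 7+0-7=0
First extinction: pred at step 1

Answer: 1 pred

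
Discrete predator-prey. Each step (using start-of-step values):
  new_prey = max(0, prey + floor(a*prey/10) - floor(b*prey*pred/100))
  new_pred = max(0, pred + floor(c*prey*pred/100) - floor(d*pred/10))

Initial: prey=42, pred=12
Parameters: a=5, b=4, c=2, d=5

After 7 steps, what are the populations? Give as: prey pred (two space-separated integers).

Step 1: prey: 42+21-20=43; pred: 12+10-6=16
Step 2: prey: 43+21-27=37; pred: 16+13-8=21
Step 3: prey: 37+18-31=24; pred: 21+15-10=26
Step 4: prey: 24+12-24=12; pred: 26+12-13=25
Step 5: prey: 12+6-12=6; pred: 25+6-12=19
Step 6: prey: 6+3-4=5; pred: 19+2-9=12
Step 7: prey: 5+2-2=5; pred: 12+1-6=7

Answer: 5 7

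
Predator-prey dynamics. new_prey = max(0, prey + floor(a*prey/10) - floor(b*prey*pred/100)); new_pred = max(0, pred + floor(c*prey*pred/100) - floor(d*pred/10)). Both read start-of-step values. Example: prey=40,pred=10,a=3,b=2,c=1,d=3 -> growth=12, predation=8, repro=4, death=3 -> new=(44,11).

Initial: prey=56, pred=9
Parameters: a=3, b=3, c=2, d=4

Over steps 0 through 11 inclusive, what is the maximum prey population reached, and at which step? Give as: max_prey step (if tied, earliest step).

Step 1: prey: 56+16-15=57; pred: 9+10-3=16
Step 2: prey: 57+17-27=47; pred: 16+18-6=28
Step 3: prey: 47+14-39=22; pred: 28+26-11=43
Step 4: prey: 22+6-28=0; pred: 43+18-17=44
Step 5: prey: 0+0-0=0; pred: 44+0-17=27
Step 6: prey: 0+0-0=0; pred: 27+0-10=17
Step 7: prey: 0+0-0=0; pred: 17+0-6=11
Step 8: prey: 0+0-0=0; pred: 11+0-4=7
Step 9: prey: 0+0-0=0; pred: 7+0-2=5
Step 10: prey: 0+0-0=0; pred: 5+0-2=3
Step 11: prey: 0+0-0=0; pred: 3+0-1=2
Max prey = 57 at step 1

Answer: 57 1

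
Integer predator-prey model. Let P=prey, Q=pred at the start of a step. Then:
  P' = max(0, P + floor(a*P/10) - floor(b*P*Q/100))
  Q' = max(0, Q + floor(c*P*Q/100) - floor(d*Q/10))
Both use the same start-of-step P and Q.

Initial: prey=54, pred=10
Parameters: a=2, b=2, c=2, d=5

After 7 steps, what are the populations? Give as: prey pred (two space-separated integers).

Answer: 3 12

Derivation:
Step 1: prey: 54+10-10=54; pred: 10+10-5=15
Step 2: prey: 54+10-16=48; pred: 15+16-7=24
Step 3: prey: 48+9-23=34; pred: 24+23-12=35
Step 4: prey: 34+6-23=17; pred: 35+23-17=41
Step 5: prey: 17+3-13=7; pred: 41+13-20=34
Step 6: prey: 7+1-4=4; pred: 34+4-17=21
Step 7: prey: 4+0-1=3; pred: 21+1-10=12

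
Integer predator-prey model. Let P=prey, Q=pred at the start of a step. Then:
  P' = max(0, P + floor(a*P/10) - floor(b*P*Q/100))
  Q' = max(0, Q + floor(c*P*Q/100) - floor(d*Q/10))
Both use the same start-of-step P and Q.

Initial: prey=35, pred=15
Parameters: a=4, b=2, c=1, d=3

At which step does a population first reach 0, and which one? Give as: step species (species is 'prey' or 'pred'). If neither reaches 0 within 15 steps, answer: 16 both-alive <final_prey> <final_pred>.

Answer: 16 both-alive 19 12

Derivation:
Step 1: prey: 35+14-10=39; pred: 15+5-4=16
Step 2: prey: 39+15-12=42; pred: 16+6-4=18
Step 3: prey: 42+16-15=43; pred: 18+7-5=20
Step 4: prey: 43+17-17=43; pred: 20+8-6=22
Step 5: prey: 43+17-18=42; pred: 22+9-6=25
Step 6: prey: 42+16-21=37; pred: 25+10-7=28
Step 7: prey: 37+14-20=31; pred: 28+10-8=30
Step 8: prey: 31+12-18=25; pred: 30+9-9=30
Step 9: prey: 25+10-15=20; pred: 30+7-9=28
Step 10: prey: 20+8-11=17; pred: 28+5-8=25
Step 11: prey: 17+6-8=15; pred: 25+4-7=22
Step 12: prey: 15+6-6=15; pred: 22+3-6=19
Step 13: prey: 15+6-5=16; pred: 19+2-5=16
Step 14: prey: 16+6-5=17; pred: 16+2-4=14
Step 15: prey: 17+6-4=19; pred: 14+2-4=12
No extinction within 15 steps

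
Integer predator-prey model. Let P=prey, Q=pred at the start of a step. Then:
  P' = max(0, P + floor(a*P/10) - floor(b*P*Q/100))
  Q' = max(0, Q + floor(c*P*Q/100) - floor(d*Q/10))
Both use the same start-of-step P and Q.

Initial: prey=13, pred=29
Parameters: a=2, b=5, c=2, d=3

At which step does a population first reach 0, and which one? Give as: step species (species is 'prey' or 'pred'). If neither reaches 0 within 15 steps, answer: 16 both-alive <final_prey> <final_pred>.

Step 1: prey: 13+2-18=0; pred: 29+7-8=28
First extinction: prey at step 1

Answer: 1 prey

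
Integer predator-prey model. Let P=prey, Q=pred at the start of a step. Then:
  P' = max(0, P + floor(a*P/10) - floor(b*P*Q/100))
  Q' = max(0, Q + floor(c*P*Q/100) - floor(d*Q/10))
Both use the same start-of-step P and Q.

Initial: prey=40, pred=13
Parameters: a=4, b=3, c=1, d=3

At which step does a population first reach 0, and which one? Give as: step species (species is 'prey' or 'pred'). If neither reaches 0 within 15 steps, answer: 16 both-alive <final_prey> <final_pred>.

Step 1: prey: 40+16-15=41; pred: 13+5-3=15
Step 2: prey: 41+16-18=39; pred: 15+6-4=17
Step 3: prey: 39+15-19=35; pred: 17+6-5=18
Step 4: prey: 35+14-18=31; pred: 18+6-5=19
Step 5: prey: 31+12-17=26; pred: 19+5-5=19
Step 6: prey: 26+10-14=22; pred: 19+4-5=18
Step 7: prey: 22+8-11=19; pred: 18+3-5=16
Step 8: prey: 19+7-9=17; pred: 16+3-4=15
Step 9: prey: 17+6-7=16; pred: 15+2-4=13
Step 10: prey: 16+6-6=16; pred: 13+2-3=12
Step 11: prey: 16+6-5=17; pred: 12+1-3=10
Step 12: prey: 17+6-5=18; pred: 10+1-3=8
Step 13: prey: 18+7-4=21; pred: 8+1-2=7
Step 14: prey: 21+8-4=25; pred: 7+1-2=6
Step 15: prey: 25+10-4=31; pred: 6+1-1=6
No extinction within 15 steps

Answer: 16 both-alive 31 6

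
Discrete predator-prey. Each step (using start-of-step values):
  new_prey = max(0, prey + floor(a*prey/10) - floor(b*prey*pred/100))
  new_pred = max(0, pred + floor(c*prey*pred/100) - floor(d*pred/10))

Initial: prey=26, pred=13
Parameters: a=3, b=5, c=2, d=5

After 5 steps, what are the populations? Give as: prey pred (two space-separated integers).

Step 1: prey: 26+7-16=17; pred: 13+6-6=13
Step 2: prey: 17+5-11=11; pred: 13+4-6=11
Step 3: prey: 11+3-6=8; pred: 11+2-5=8
Step 4: prey: 8+2-3=7; pred: 8+1-4=5
Step 5: prey: 7+2-1=8; pred: 5+0-2=3

Answer: 8 3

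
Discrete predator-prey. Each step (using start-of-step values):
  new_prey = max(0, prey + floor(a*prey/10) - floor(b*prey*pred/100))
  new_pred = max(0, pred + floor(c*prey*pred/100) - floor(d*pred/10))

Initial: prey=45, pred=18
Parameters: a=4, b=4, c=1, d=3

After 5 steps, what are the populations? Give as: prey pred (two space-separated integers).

Answer: 5 10

Derivation:
Step 1: prey: 45+18-32=31; pred: 18+8-5=21
Step 2: prey: 31+12-26=17; pred: 21+6-6=21
Step 3: prey: 17+6-14=9; pred: 21+3-6=18
Step 4: prey: 9+3-6=6; pred: 18+1-5=14
Step 5: prey: 6+2-3=5; pred: 14+0-4=10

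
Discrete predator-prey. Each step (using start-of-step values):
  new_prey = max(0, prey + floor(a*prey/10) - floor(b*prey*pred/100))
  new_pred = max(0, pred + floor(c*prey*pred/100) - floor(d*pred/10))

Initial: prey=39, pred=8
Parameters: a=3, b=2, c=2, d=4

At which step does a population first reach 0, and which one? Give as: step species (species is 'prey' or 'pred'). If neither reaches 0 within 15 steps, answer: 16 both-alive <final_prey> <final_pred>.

Answer: 16 both-alive 1 2

Derivation:
Step 1: prey: 39+11-6=44; pred: 8+6-3=11
Step 2: prey: 44+13-9=48; pred: 11+9-4=16
Step 3: prey: 48+14-15=47; pred: 16+15-6=25
Step 4: prey: 47+14-23=38; pred: 25+23-10=38
Step 5: prey: 38+11-28=21; pred: 38+28-15=51
Step 6: prey: 21+6-21=6; pred: 51+21-20=52
Step 7: prey: 6+1-6=1; pred: 52+6-20=38
Step 8: prey: 1+0-0=1; pred: 38+0-15=23
Step 9: prey: 1+0-0=1; pred: 23+0-9=14
Step 10: prey: 1+0-0=1; pred: 14+0-5=9
Step 11: prey: 1+0-0=1; pred: 9+0-3=6
Step 12: prey: 1+0-0=1; pred: 6+0-2=4
Step 13: prey: 1+0-0=1; pred: 4+0-1=3
Step 14: prey: 1+0-0=1; pred: 3+0-1=2
Step 15: prey: 1+0-0=1; pred: 2+0-0=2
No extinction within 15 steps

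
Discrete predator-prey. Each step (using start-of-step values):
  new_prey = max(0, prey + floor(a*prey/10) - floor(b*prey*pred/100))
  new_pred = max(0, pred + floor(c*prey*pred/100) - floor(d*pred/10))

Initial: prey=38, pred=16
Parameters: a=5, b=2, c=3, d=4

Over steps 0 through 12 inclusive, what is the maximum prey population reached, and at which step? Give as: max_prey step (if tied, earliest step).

Answer: 45 1

Derivation:
Step 1: prey: 38+19-12=45; pred: 16+18-6=28
Step 2: prey: 45+22-25=42; pred: 28+37-11=54
Step 3: prey: 42+21-45=18; pred: 54+68-21=101
Step 4: prey: 18+9-36=0; pred: 101+54-40=115
Step 5: prey: 0+0-0=0; pred: 115+0-46=69
Step 6: prey: 0+0-0=0; pred: 69+0-27=42
Step 7: prey: 0+0-0=0; pred: 42+0-16=26
Step 8: prey: 0+0-0=0; pred: 26+0-10=16
Step 9: prey: 0+0-0=0; pred: 16+0-6=10
Step 10: prey: 0+0-0=0; pred: 10+0-4=6
Step 11: prey: 0+0-0=0; pred: 6+0-2=4
Step 12: prey: 0+0-0=0; pred: 4+0-1=3
Max prey = 45 at step 1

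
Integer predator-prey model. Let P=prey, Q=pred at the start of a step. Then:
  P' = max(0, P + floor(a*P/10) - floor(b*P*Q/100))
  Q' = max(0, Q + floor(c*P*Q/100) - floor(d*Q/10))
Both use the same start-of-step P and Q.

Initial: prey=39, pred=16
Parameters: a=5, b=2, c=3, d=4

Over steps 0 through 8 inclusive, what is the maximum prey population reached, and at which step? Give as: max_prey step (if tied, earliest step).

Step 1: prey: 39+19-12=46; pred: 16+18-6=28
Step 2: prey: 46+23-25=44; pred: 28+38-11=55
Step 3: prey: 44+22-48=18; pred: 55+72-22=105
Step 4: prey: 18+9-37=0; pred: 105+56-42=119
Step 5: prey: 0+0-0=0; pred: 119+0-47=72
Step 6: prey: 0+0-0=0; pred: 72+0-28=44
Step 7: prey: 0+0-0=0; pred: 44+0-17=27
Step 8: prey: 0+0-0=0; pred: 27+0-10=17
Max prey = 46 at step 1

Answer: 46 1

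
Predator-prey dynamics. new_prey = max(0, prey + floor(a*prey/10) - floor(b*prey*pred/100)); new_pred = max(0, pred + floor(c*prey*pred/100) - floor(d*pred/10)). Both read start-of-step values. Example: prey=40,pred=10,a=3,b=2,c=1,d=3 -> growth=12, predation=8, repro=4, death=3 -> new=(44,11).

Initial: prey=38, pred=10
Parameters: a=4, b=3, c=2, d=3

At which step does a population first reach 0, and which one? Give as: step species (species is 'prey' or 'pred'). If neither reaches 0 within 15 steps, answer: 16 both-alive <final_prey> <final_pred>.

Step 1: prey: 38+15-11=42; pred: 10+7-3=14
Step 2: prey: 42+16-17=41; pred: 14+11-4=21
Step 3: prey: 41+16-25=32; pred: 21+17-6=32
Step 4: prey: 32+12-30=14; pred: 32+20-9=43
Step 5: prey: 14+5-18=1; pred: 43+12-12=43
Step 6: prey: 1+0-1=0; pred: 43+0-12=31
First extinction: prey at step 6

Answer: 6 prey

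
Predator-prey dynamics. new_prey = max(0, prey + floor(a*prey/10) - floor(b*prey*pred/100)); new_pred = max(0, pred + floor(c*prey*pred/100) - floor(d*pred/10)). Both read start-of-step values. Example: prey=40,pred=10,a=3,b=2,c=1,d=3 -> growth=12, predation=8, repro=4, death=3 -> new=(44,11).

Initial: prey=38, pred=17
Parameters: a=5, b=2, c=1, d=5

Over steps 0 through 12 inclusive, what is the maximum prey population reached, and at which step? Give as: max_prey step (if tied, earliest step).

Answer: 106 6

Derivation:
Step 1: prey: 38+19-12=45; pred: 17+6-8=15
Step 2: prey: 45+22-13=54; pred: 15+6-7=14
Step 3: prey: 54+27-15=66; pred: 14+7-7=14
Step 4: prey: 66+33-18=81; pred: 14+9-7=16
Step 5: prey: 81+40-25=96; pred: 16+12-8=20
Step 6: prey: 96+48-38=106; pred: 20+19-10=29
Step 7: prey: 106+53-61=98; pred: 29+30-14=45
Step 8: prey: 98+49-88=59; pred: 45+44-22=67
Step 9: prey: 59+29-79=9; pred: 67+39-33=73
Step 10: prey: 9+4-13=0; pred: 73+6-36=43
Step 11: prey: 0+0-0=0; pred: 43+0-21=22
Step 12: prey: 0+0-0=0; pred: 22+0-11=11
Max prey = 106 at step 6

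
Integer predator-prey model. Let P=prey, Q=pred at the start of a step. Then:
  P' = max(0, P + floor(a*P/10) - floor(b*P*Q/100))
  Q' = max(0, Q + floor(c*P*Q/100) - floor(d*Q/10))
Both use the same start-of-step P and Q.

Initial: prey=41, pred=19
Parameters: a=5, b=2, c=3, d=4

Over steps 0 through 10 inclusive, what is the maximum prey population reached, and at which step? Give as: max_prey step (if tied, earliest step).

Step 1: prey: 41+20-15=46; pred: 19+23-7=35
Step 2: prey: 46+23-32=37; pred: 35+48-14=69
Step 3: prey: 37+18-51=4; pred: 69+76-27=118
Step 4: prey: 4+2-9=0; pred: 118+14-47=85
Step 5: prey: 0+0-0=0; pred: 85+0-34=51
Step 6: prey: 0+0-0=0; pred: 51+0-20=31
Step 7: prey: 0+0-0=0; pred: 31+0-12=19
Step 8: prey: 0+0-0=0; pred: 19+0-7=12
Step 9: prey: 0+0-0=0; pred: 12+0-4=8
Step 10: prey: 0+0-0=0; pred: 8+0-3=5
Max prey = 46 at step 1

Answer: 46 1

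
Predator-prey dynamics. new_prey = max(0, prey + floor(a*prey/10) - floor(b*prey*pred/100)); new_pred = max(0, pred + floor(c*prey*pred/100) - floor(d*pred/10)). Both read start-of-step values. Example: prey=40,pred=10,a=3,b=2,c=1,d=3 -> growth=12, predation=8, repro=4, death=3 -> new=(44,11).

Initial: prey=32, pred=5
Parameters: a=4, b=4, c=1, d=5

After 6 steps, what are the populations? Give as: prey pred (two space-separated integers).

Step 1: prey: 32+12-6=38; pred: 5+1-2=4
Step 2: prey: 38+15-6=47; pred: 4+1-2=3
Step 3: prey: 47+18-5=60; pred: 3+1-1=3
Step 4: prey: 60+24-7=77; pred: 3+1-1=3
Step 5: prey: 77+30-9=98; pred: 3+2-1=4
Step 6: prey: 98+39-15=122; pred: 4+3-2=5

Answer: 122 5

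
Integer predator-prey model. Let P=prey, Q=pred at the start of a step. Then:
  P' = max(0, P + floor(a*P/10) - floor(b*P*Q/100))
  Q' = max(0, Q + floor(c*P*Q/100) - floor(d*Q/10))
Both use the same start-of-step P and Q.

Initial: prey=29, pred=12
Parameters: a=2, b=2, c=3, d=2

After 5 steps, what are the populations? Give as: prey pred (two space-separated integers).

Answer: 0 48

Derivation:
Step 1: prey: 29+5-6=28; pred: 12+10-2=20
Step 2: prey: 28+5-11=22; pred: 20+16-4=32
Step 3: prey: 22+4-14=12; pred: 32+21-6=47
Step 4: prey: 12+2-11=3; pred: 47+16-9=54
Step 5: prey: 3+0-3=0; pred: 54+4-10=48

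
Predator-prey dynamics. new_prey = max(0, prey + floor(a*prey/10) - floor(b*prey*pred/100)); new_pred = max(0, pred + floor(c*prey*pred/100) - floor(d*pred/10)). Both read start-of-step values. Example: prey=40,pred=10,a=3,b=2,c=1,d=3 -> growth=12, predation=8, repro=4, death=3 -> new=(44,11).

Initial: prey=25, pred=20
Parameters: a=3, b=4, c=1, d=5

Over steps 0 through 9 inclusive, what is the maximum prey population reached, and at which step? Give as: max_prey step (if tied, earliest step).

Answer: 26 9

Derivation:
Step 1: prey: 25+7-20=12; pred: 20+5-10=15
Step 2: prey: 12+3-7=8; pred: 15+1-7=9
Step 3: prey: 8+2-2=8; pred: 9+0-4=5
Step 4: prey: 8+2-1=9; pred: 5+0-2=3
Step 5: prey: 9+2-1=10; pred: 3+0-1=2
Step 6: prey: 10+3-0=13; pred: 2+0-1=1
Step 7: prey: 13+3-0=16; pred: 1+0-0=1
Step 8: prey: 16+4-0=20; pred: 1+0-0=1
Step 9: prey: 20+6-0=26; pred: 1+0-0=1
Max prey = 26 at step 9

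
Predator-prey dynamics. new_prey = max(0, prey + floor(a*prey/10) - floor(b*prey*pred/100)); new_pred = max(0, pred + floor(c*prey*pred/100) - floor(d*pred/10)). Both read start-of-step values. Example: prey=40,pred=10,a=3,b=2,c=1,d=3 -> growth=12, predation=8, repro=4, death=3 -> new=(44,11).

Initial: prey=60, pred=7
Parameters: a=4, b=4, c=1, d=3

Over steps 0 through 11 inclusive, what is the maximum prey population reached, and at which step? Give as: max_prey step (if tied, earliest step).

Answer: 71 2

Derivation:
Step 1: prey: 60+24-16=68; pred: 7+4-2=9
Step 2: prey: 68+27-24=71; pred: 9+6-2=13
Step 3: prey: 71+28-36=63; pred: 13+9-3=19
Step 4: prey: 63+25-47=41; pred: 19+11-5=25
Step 5: prey: 41+16-41=16; pred: 25+10-7=28
Step 6: prey: 16+6-17=5; pred: 28+4-8=24
Step 7: prey: 5+2-4=3; pred: 24+1-7=18
Step 8: prey: 3+1-2=2; pred: 18+0-5=13
Step 9: prey: 2+0-1=1; pred: 13+0-3=10
Step 10: prey: 1+0-0=1; pred: 10+0-3=7
Step 11: prey: 1+0-0=1; pred: 7+0-2=5
Max prey = 71 at step 2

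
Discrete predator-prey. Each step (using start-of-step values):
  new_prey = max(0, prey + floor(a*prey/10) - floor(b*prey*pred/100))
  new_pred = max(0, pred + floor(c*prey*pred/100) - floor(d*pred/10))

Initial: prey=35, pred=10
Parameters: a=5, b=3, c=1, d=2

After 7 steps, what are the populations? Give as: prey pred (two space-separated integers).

Answer: 9 42

Derivation:
Step 1: prey: 35+17-10=42; pred: 10+3-2=11
Step 2: prey: 42+21-13=50; pred: 11+4-2=13
Step 3: prey: 50+25-19=56; pred: 13+6-2=17
Step 4: prey: 56+28-28=56; pred: 17+9-3=23
Step 5: prey: 56+28-38=46; pred: 23+12-4=31
Step 6: prey: 46+23-42=27; pred: 31+14-6=39
Step 7: prey: 27+13-31=9; pred: 39+10-7=42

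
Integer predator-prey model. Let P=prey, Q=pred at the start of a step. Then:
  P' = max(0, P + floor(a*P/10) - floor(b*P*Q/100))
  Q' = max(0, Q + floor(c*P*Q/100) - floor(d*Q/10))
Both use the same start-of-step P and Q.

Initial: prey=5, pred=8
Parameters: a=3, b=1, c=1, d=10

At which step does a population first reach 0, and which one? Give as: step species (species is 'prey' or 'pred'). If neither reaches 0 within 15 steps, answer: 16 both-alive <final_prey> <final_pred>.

Answer: 1 pred

Derivation:
Step 1: prey: 5+1-0=6; pred: 8+0-8=0
First extinction: pred at step 1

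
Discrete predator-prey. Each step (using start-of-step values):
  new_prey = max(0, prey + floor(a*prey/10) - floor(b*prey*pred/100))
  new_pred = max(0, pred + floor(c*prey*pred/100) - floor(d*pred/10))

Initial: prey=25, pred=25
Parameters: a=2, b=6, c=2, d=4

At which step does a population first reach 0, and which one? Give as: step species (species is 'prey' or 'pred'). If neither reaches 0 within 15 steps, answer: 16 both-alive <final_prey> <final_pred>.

Step 1: prey: 25+5-37=0; pred: 25+12-10=27
First extinction: prey at step 1

Answer: 1 prey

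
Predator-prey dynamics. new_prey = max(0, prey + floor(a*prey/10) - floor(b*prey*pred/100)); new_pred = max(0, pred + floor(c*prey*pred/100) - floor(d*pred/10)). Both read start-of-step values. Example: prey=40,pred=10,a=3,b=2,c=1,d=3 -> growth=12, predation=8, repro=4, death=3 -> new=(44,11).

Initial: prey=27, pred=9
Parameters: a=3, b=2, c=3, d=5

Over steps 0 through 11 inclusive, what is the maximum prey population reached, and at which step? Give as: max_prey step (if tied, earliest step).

Answer: 33 2

Derivation:
Step 1: prey: 27+8-4=31; pred: 9+7-4=12
Step 2: prey: 31+9-7=33; pred: 12+11-6=17
Step 3: prey: 33+9-11=31; pred: 17+16-8=25
Step 4: prey: 31+9-15=25; pred: 25+23-12=36
Step 5: prey: 25+7-18=14; pred: 36+27-18=45
Step 6: prey: 14+4-12=6; pred: 45+18-22=41
Step 7: prey: 6+1-4=3; pred: 41+7-20=28
Step 8: prey: 3+0-1=2; pred: 28+2-14=16
Step 9: prey: 2+0-0=2; pred: 16+0-8=8
Step 10: prey: 2+0-0=2; pred: 8+0-4=4
Step 11: prey: 2+0-0=2; pred: 4+0-2=2
Max prey = 33 at step 2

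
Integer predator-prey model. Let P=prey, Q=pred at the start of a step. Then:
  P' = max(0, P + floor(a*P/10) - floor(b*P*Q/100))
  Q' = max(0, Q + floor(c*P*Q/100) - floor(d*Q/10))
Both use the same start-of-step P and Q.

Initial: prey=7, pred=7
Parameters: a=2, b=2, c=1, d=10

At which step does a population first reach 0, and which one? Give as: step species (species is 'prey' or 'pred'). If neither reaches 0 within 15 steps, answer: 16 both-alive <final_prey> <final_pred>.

Step 1: prey: 7+1-0=8; pred: 7+0-7=0
First extinction: pred at step 1

Answer: 1 pred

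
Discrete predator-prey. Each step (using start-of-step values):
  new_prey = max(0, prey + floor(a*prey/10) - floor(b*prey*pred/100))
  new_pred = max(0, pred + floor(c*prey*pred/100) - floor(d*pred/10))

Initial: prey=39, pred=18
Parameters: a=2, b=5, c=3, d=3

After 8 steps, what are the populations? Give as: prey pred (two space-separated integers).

Step 1: prey: 39+7-35=11; pred: 18+21-5=34
Step 2: prey: 11+2-18=0; pred: 34+11-10=35
Step 3: prey: 0+0-0=0; pred: 35+0-10=25
Step 4: prey: 0+0-0=0; pred: 25+0-7=18
Step 5: prey: 0+0-0=0; pred: 18+0-5=13
Step 6: prey: 0+0-0=0; pred: 13+0-3=10
Step 7: prey: 0+0-0=0; pred: 10+0-3=7
Step 8: prey: 0+0-0=0; pred: 7+0-2=5

Answer: 0 5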